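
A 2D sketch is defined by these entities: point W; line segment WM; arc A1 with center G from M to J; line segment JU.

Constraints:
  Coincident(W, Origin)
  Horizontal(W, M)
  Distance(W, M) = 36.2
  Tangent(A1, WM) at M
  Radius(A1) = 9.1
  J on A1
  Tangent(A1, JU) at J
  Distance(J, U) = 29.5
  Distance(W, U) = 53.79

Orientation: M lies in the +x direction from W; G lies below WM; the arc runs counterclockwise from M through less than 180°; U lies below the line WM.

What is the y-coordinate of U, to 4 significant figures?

-39.97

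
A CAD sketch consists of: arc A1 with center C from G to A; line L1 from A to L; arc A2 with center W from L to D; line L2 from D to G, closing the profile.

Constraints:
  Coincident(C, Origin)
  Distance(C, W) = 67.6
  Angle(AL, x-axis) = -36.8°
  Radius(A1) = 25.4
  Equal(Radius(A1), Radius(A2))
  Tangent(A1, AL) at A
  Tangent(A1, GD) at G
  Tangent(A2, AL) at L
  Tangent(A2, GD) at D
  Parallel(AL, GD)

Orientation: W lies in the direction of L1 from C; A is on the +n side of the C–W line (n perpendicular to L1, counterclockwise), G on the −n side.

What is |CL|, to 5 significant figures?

72.214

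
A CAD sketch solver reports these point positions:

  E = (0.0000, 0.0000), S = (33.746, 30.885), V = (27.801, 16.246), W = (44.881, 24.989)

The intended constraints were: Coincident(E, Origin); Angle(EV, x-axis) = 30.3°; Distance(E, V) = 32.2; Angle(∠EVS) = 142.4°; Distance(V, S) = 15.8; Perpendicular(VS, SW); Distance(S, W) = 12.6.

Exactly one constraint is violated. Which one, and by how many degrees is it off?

Perpendicular(VS, SW) — off by 5.80°.

E = (0.00, 0.00) ✓; EV at 30.30° ✓; |EV| = 32.20 ✓; ∠EVS = 142.4° ✓; |VS| = 15.80 ✓; ∠(VS, SW) = 95.80° ✗; |SW| = 12.60 ✓.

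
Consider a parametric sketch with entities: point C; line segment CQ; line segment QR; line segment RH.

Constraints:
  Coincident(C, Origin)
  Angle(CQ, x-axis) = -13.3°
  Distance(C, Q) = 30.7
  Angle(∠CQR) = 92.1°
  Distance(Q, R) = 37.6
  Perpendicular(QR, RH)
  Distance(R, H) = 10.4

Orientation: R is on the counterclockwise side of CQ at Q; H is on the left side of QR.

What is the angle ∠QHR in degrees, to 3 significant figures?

74.5°

∠CQR = 92.1°, so QR runs at -13.3° + (180° − 92.1°) = 74.6° from the x-axis; with |QR| = 37.6, R = Q + 37.6·(cos 74.6°, sin 74.6°) = (39.9, 29.2). QR ⟂ RH; with |RH| = 10.4 on the left of QR, H = R + 10.4·(-0.964, 0.266) = (29.8, 31.9). Then cos ∠QHR = HQ·HR / (|HQ||HR|), giving 74.5°.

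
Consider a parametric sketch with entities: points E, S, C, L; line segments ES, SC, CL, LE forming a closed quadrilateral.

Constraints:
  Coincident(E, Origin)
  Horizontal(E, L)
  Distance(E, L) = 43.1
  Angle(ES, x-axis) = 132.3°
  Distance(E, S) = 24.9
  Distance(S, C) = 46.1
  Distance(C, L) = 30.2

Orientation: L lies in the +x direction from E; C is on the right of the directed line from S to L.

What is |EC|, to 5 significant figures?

21.295

E is at the origin; EL is horizontal with |EL| = 43.1 and L in +x, so L = (43.1, 0). ES runs at 132.3° with |ES| = 24.9, so S = (-16.758, 18.417). C is determined by |SC| = 46.1 and |CL| = 30.2 together: it lies at the intersection of circle(S, 46.1) and circle(L, 30.2). With |SL| = 62.627, the foot of the radical line on SL is 40.999 from S and the perpendicular offset is √(46.1² − 40.999²) = 21.078. Taking the right-of-SL solution: C = (16.230, -13.786).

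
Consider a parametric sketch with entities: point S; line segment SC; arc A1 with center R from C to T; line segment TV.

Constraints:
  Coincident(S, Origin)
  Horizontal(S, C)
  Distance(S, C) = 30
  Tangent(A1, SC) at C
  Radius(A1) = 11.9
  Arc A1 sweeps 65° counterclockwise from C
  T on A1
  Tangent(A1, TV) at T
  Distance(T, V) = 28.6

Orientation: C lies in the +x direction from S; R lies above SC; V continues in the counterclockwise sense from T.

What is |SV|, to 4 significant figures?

62.22

On A1, C sits at bearing -90° from R; a 65° counterclockwise sweep puts T at bearing -25°, so T = R + 11.9·(cos -25°, sin -25°) = (40.79, 6.871). Since A1 is tangent to TV there, RT ⟂ TV, so TV runs along (−sin -25°, cos -25°); with |TV| = 28.6, V = (52.87, 32.79). Then |SV| = |V − S| = 62.22.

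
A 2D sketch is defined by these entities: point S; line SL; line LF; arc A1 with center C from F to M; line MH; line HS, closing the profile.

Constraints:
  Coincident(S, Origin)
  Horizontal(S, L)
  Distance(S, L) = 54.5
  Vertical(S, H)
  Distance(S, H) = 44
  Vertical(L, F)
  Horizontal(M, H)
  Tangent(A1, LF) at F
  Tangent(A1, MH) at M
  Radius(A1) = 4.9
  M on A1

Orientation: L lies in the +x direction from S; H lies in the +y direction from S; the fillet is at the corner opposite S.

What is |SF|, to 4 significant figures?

67.08

S is at the origin; SL is horizontal with |SL| = 54.5 and L on the +x side, so L = (54.50, 0.000). SH is vertical with |SH| = 44.0 and H on the +y side, so H = (0.000, 44.00). The virtual corner opposite S is at (54.50, 44.00). The tangent condition forces CF to be normal to LF and the tangent condition forces CM to be normal to MH, with radius 4.9, so the center C sits 4.9 in from both sides at C = (49.60, 39.10). That places the tangent points at F = (54.50, 39.10) on LF and M = (49.60, 44.00) on MH. Then |SF| = |F − S| = 67.08.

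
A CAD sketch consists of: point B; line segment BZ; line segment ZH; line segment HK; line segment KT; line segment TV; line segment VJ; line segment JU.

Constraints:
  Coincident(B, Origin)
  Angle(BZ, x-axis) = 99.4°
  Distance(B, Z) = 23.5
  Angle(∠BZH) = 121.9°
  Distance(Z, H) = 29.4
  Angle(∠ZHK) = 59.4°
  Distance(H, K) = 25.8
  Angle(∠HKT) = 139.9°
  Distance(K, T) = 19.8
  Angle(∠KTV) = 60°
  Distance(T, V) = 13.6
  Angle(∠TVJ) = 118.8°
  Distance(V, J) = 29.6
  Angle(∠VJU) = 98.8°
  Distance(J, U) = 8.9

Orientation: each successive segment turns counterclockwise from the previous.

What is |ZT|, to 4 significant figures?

28.85

∠ZHK = 59.4° gives HK at -81.90° from the x-axis; with |HK| = 25.8, K = (-27.36, 8.893). ∠HKT = 139.9° gives KT at -41.80° from the x-axis; with |KT| = 19.8, T = (-12.60, -4.305). Then |ZT| = |T − Z| = 28.85.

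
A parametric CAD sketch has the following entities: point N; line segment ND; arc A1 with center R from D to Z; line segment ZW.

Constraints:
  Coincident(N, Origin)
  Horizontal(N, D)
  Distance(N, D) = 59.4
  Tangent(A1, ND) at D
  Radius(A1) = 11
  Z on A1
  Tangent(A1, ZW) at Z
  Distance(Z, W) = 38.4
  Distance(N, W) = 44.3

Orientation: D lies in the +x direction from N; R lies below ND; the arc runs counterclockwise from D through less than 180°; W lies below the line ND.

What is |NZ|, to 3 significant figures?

50.8

N is at the origin; N and D share the same y with |ND| = 59.4 and D on the +x side, so D = (59.4, 0.00). Since A1 is tangent to ND there, RD ⟂ ND, so R = D + (0, -11) = (59.4, -11.0). Since RZ ⟂ ZW (tangency), |RW| = √(11.0² + 38.4²) = 39.9 regardless of where Z sits on A1. So W lies on both circle(N, 44.3) and circle(R, 39.9); the below-ND intersection is W = (27.4, -34.8). Z is the foot of the tangent from W: Z = (50.7, -4.32).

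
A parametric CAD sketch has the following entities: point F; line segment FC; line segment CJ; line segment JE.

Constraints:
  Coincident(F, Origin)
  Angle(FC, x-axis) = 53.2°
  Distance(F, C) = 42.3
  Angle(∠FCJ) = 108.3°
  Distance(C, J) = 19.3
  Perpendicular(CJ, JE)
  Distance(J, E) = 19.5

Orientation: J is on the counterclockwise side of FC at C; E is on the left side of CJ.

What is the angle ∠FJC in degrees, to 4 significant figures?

50.95°

F is at the origin; FC runs at 53.2° with length 42.3, so C = 42.3·(cos 53.2°, sin 53.2°) = (25.34, 33.87). ∠FCJ = 108.3°, so CJ runs at 53.2° + (180° − 108.3°) = 124.9° from the x-axis; with |CJ| = 19.3, J = C + 19.3·(cos 124.9°, sin 124.9°) = (14.30, 49.70). Then cos ∠FJC = JF·JC / (|JF||JC|), giving 50.95°.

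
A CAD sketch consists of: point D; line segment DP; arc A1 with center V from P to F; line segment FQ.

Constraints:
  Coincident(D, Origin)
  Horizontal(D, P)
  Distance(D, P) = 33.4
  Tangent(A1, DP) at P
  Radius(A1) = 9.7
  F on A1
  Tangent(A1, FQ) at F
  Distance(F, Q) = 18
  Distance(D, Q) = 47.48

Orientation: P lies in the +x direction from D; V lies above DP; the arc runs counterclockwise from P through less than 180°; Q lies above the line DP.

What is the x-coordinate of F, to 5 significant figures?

42.605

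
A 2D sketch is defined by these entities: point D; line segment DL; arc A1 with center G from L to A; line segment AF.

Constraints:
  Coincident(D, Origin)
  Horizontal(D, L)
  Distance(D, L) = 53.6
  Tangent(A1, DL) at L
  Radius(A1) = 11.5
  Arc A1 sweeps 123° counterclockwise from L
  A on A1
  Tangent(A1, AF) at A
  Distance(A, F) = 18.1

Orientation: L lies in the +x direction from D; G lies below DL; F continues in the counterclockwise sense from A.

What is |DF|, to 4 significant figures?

63.10

D is at the origin; DL is horizontal with |DL| = 53.6 and L on the +x side, so L = (53.60, 0.000). Since A1 is tangent to DL there, GL ⟂ DL, so G = L + (0, -11.5) = (53.60, -11.50). On A1, L sits at bearing 90° from G; a 123° counterclockwise sweep puts A at bearing 213°, so A = G + 11.5·(cos 213°, sin 213°) = (43.96, -17.76). Since A1 is tangent to AF there, GA ⟂ AF, so AF runs along (−sin 213°, cos 213°); with |AF| = 18.1, F = (53.81, -32.94). Then |DF| = |F − D| = 63.10.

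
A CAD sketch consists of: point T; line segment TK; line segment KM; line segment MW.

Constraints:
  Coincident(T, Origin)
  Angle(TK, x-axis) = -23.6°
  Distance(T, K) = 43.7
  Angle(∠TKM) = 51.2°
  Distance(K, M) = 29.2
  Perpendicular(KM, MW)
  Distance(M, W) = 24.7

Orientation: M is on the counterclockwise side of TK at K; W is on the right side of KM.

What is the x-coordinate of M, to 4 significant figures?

32.39

T is at the origin; TK runs at -23.6° with length 43.7, so K = 43.7·(cos -23.6°, sin -23.6°) = (40.05, -17.50). ∠TKM = 51.2°, so KM runs at -23.6° + (180° − 51.2°) = 105.2° from the x-axis; with |KM| = 29.2, M = K + 29.2·(cos 105.2°, sin 105.2°) = (32.39, 10.68). So M.x = 32.39.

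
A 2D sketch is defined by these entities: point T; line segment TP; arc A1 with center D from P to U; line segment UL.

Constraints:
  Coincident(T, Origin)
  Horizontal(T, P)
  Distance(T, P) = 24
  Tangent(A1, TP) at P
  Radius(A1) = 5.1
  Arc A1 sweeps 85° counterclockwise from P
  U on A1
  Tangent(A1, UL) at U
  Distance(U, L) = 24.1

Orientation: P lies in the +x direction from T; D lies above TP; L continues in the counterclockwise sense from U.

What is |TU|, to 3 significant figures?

29.5

T is at the origin; TP is horizontal with |TP| = 24.0 and P on the +x side, so P = (24.0, 0.00). Since A1 is tangent to TP there, DP ⟂ TP, so D = P + (0, 5.1) = (24.0, 5.10). On A1, P sits at bearing -90° from D; an 85° counterclockwise sweep puts U at bearing -5°, so U = D + 5.1·(cos -5°, sin -5°) = (29.1, 4.66). Then |TU| = |U − T| = 29.5.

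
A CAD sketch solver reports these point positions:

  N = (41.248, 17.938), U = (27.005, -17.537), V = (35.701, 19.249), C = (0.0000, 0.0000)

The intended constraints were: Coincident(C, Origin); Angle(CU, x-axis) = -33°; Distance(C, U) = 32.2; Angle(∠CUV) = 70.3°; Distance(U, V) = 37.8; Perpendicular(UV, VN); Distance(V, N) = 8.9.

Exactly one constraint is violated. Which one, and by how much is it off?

Distance(V, N) = 8.9 — off by 3.20.

C = (0.00, 0.00) ✓; CU at -33.00° ✓; |CU| = 32.20 ✓; ∠CUV = 70.30° ✓; |UV| = 37.80 ✓; ∠(UV, VN) = 90.00° ✓; |VN| = 5.700 ✗.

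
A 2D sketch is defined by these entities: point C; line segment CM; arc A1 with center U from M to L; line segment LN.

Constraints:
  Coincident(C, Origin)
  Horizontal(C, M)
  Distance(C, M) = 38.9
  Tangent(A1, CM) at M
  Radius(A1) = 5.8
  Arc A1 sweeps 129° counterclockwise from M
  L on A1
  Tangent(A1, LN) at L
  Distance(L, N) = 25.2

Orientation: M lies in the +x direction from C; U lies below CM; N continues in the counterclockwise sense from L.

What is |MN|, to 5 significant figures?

31.174

C is at the origin; CM is horizontal with |CM| = 38.9 and M on the +x side, so M = (38.900, 0.0000). Since A1 is tangent to CM there, UM ⟂ CM, so U = M + (0, -5.8) = (38.900, -5.8000). On A1, M sits at bearing 90° from U; a 129° counterclockwise sweep puts L at bearing 219°, so L = U + 5.8·(cos 219°, sin 219°) = (34.393, -9.4501). Tangency of A1 to LN means the radius UL is perpendicular to LN, so LN runs along (−sin 219°, cos 219°); with |LN| = 25.2, N = (50.251, -29.034). Then |MN| = |N − M| = 31.174.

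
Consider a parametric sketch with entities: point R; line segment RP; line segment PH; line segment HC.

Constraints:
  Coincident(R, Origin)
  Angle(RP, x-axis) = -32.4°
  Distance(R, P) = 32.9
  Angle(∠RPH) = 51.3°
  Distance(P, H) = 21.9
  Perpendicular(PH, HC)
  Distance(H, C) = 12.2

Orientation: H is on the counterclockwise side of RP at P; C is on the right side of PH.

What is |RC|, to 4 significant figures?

37.90

R is at the origin; RP runs at -32.4° with length 32.9, so P = 32.9·(cos -32.4°, sin -32.4°) = (27.78, -17.63). ∠RPH = 51.3°, so PH runs at -32.4° + (180° − 51.3°) = 96.30° from the x-axis; with |PH| = 21.9, H = P + 21.9·(cos 96.30°, sin 96.30°) = (25.38, 4.139). The perpendicularity gives HC at right angles to PH; with |HC| = 12.2 on the right of PH, C = H + 12.2·(0.9940, 0.1097) = (37.50, 5.478). Then |RC| = |C − R| = 37.90.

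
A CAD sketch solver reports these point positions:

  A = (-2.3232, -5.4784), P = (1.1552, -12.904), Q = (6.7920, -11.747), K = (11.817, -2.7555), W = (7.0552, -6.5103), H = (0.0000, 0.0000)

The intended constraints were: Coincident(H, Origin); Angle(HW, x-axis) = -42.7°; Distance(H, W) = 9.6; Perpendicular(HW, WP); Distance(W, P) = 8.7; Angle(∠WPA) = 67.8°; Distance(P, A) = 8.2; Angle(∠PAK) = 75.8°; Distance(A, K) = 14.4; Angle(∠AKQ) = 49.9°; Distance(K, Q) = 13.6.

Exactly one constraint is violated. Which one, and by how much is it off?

Distance(K, Q) = 13.6 — off by 3.30.

H = (0.00, 0.00) ✓; HW at -42.70° ✓; |HW| = 9.600 ✓; ∠(HW, WP) = 90.00° ✓; |WP| = 8.700 ✓; ∠WPA = 67.80° ✓; |PA| = 8.200 ✓; ∠PAK = 75.80° ✓; |AK| = 14.40 ✓; ∠AKQ = 49.90° ✓; |KQ| = 10.30 ✗.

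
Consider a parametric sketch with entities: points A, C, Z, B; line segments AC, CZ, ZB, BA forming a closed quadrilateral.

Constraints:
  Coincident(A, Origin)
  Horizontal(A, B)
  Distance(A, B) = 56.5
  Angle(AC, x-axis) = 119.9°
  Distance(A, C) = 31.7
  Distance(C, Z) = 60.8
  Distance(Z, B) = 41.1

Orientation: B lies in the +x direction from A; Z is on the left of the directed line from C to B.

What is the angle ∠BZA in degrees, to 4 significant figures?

66.17°

A is at the origin; A and B share the same y with |AB| = 56.5 and B in +x, so B = (56.5, 0). AC runs at 119.9° with |AC| = 31.7, so C = (-15.80, 27.48). Z is determined by |CZ| = 60.8 and |ZB| = 41.1 together: it lies at the intersection of circle(C, 60.8) and circle(B, 41.1). With |CB| = 77.35, the foot of the radical line on CB is 51.65 from C and the perpendicular offset is √(60.8² − 51.65²) = 32.08. Taking the left-of-CB solution: Z = (43.87, 39.11).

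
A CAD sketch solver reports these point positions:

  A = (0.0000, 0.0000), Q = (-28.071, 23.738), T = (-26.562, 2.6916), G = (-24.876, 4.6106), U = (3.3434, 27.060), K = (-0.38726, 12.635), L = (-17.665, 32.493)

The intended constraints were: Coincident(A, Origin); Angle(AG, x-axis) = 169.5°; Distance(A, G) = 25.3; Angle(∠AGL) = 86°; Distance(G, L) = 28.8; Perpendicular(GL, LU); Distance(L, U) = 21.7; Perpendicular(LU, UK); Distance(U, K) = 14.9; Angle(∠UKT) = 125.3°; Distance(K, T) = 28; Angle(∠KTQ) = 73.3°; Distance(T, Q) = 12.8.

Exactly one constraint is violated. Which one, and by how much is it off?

Distance(T, Q) = 12.8 — off by 8.30.

A = (0.00, 0.00) ✓; AG at 169.5° ✓; |AG| = 25.30 ✓; ∠AGL = 86.00° ✓; |GL| = 28.80 ✓; ∠(GL, LU) = 90.00° ✓; |LU| = 21.70 ✓; ∠(LU, UK) = 90.00° ✓; |UK| = 14.90 ✓; ∠UKT = 125.3° ✓; |KT| = 28.00 ✓; ∠KTQ = 73.30° ✓; |TQ| = 21.10 ✗.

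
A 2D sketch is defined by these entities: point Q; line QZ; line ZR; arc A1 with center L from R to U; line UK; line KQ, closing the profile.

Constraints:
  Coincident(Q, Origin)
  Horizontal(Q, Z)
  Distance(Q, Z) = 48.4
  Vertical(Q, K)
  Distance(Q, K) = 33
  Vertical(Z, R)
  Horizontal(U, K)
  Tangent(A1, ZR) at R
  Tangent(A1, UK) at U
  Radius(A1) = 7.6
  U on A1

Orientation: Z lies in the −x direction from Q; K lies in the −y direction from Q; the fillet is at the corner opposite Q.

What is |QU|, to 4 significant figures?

52.48

The virtual corner opposite Q is at (-48.40, -33.00). Tangency of A1 to ZR means the radius LR is perpendicular to ZR and tangency of A1 to UK means the radius LU is perpendicular to UK, with radius 7.6, so the center L sits 7.6 in from both sides at L = (-40.80, -25.40). That places the tangent points at R = (-48.40, -25.40) on ZR and U = (-40.80, -33.00) on UK. Then |QU| = |U − Q| = 52.48.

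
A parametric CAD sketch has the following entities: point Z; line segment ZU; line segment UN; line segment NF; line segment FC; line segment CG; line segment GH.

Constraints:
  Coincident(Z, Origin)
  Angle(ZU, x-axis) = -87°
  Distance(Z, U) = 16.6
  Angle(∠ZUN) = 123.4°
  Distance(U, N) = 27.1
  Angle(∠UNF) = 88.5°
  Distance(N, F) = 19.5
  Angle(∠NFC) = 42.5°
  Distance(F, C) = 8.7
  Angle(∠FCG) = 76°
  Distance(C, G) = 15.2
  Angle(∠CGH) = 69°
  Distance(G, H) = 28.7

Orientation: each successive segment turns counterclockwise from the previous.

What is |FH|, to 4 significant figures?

18.57

∠FCG = 76.0° gives CG at -57.40° from the x-axis; with |CG| = 15.2, G = (33.61, -28.80). ∠CGH = 69.0° gives GH at 53.60° from the x-axis; with |GH| = 28.7, H = (50.64, -5.699). Then |FH| = |H − F| = 18.57.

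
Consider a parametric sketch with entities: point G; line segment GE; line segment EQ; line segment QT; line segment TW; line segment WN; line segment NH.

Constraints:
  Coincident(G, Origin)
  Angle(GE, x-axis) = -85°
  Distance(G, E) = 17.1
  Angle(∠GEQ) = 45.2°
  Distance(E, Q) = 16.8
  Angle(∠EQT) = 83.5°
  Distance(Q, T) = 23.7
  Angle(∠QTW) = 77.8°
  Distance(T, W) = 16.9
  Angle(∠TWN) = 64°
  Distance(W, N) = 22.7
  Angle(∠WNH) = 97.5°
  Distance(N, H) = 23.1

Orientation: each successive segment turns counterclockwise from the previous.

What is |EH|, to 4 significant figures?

36.19

∠TWN = 64.0° gives WN at 4.500° from the x-axis; with |WN| = 22.7, N = (9.053, -4.996). ∠WNH = 97.5° gives NH at 87.00° from the x-axis; with |NH| = 23.1, H = (10.26, 18.07). Then |EH| = |H − E| = 36.19.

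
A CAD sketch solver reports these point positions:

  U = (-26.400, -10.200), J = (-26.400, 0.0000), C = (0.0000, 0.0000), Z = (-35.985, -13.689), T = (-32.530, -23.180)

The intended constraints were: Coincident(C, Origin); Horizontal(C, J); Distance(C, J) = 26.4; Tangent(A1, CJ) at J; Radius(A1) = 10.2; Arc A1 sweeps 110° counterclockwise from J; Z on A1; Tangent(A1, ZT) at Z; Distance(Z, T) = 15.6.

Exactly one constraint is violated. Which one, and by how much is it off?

Distance(Z, T) = 15.6 — off by 5.50.

C = (0.00, 0.00) ✓; C.y = 0.00, J.y = 0.00 ✓; |CJ| = 26.40 ✓; ∠(UJ, JC) = 90.00° ✓; |UJ| = 10.20 ✓; bearing(U→Z) − bearing(U→J) = 110.0° ✓; |UZ| = 10.20 ✓; ∠(UZ, ZT) = 90.00° ✓; |ZT| = 10.10 ✗.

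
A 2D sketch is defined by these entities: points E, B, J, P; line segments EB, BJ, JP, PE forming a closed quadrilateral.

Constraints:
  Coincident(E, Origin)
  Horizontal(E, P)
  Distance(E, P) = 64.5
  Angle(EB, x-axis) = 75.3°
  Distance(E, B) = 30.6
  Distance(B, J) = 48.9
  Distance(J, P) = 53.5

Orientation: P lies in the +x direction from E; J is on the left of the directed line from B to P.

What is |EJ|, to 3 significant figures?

72.9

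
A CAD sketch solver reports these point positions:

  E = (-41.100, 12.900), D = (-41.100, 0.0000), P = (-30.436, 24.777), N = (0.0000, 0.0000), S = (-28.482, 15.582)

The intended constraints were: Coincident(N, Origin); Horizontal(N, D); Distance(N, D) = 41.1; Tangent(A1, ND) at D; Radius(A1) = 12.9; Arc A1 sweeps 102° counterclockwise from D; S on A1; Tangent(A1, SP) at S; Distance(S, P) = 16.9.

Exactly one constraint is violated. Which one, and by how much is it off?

Distance(S, P) = 16.9 — off by 7.50.

N = (0.00, 0.00) ✓; N.y = 0.00, D.y = 0.00 ✓; |ND| = 41.10 ✓; ∠(ED, DN) = 90.00° ✓; |ED| = 12.90 ✓; bearing(E→S) − bearing(E→D) = 102.0° ✓; |ES| = 12.90 ✓; ∠(ES, SP) = 90.00° ✓; |SP| = 9.400 ✗.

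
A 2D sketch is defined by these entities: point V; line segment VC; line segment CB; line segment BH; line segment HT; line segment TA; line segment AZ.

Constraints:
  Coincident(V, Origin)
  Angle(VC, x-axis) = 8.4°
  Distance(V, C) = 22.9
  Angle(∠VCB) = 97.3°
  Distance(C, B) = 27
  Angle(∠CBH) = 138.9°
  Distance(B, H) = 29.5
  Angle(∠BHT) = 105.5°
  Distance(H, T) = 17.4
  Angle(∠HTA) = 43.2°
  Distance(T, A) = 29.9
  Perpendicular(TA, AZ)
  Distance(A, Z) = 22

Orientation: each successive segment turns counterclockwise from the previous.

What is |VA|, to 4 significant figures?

39.07

∠BHT = 105.5° gives HT at -153.3° from the x-axis; with |HT| = 17.4, T = (-13.22, 44.38). ∠HTA = 43.2° gives TA at -16.50° from the x-axis; with |TA| = 29.9, A = (15.44, 35.88). Then |VA| = |A − V| = 39.07.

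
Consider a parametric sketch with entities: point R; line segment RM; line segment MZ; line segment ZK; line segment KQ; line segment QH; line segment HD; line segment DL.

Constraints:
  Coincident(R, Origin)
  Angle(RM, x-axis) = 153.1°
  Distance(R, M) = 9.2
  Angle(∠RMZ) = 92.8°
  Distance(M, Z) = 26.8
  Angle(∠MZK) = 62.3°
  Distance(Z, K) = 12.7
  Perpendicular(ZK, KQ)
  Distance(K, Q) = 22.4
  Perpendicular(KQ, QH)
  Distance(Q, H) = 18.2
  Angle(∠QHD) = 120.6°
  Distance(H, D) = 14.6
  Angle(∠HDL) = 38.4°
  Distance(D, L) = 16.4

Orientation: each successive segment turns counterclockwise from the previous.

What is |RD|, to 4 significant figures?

35.19

R is at the origin; RM runs at 153.1° with length 9.2, so M = (-8.205, 4.162). ∠RMZ = 92.8° gives MZ at -119.7° from the x-axis; with |MZ| = 26.8, Z = (-21.48, -19.12). ∠MZK = 62.3° gives ZK at -2.000° from the x-axis; with |ZK| = 12.7, K = (-8.791, -19.56). ZK ⟂ KQ, so KQ runs at 88.00°; with |KQ| = 22.4, Q = (-8.009, 2.826). KQ ⟂ QH, so QH runs at 178.0°; with |QH| = 18.2, H = (-26.20, 3.461). ∠QHD = 120.6° gives HD at -122.6° from the x-axis; with |HD| = 14.6, D = (-34.06, -8.838). Then |RD| = |D − R| = 35.19.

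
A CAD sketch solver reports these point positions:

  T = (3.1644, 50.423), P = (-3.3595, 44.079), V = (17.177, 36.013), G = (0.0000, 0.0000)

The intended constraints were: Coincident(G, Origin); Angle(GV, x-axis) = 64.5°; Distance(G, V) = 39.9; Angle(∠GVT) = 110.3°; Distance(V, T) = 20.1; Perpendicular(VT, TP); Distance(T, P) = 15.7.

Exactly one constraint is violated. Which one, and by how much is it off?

Distance(T, P) = 15.7 — off by 6.60.

G = (0.00, 0.00) ✓; GV at 64.50° ✓; |GV| = 39.90 ✓; ∠GVT = 110.3° ✓; |VT| = 20.10 ✓; ∠(VT, TP) = 90.00° ✓; |TP| = 9.100 ✗.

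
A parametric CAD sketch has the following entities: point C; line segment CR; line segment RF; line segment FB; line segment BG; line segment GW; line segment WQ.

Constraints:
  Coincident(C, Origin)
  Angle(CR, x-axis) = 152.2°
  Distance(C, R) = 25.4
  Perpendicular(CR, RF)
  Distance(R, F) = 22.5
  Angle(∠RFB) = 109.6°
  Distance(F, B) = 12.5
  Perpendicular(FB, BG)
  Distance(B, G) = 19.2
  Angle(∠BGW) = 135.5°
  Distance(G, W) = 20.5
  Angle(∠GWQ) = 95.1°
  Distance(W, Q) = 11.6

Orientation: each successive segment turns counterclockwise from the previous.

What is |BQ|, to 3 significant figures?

35.3

∠BGW = 135.5° gives GW at 87.1° from the x-axis; with |GW| = 20.5, W = (-9.33, 16.2). ∠GWQ = 95.1° gives WQ at 172° from the x-axis; with |WQ| = 11.6, Q = (-20.8, 17.8). Then |BQ| = |Q − B| = 35.3.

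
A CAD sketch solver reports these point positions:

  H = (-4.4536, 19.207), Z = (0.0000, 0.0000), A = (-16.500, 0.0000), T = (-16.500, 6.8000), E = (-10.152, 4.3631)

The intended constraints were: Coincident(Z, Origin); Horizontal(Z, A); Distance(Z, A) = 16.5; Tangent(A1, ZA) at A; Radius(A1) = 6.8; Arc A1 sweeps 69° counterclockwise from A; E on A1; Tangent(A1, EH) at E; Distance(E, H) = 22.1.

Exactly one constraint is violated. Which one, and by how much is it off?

Distance(E, H) = 22.1 — off by 6.20.

Z = (0.00, 0.00) ✓; Z.y = 0.00, A.y = 0.00 ✓; |ZA| = 16.50 ✓; ∠(TA, AZ) = 90.00° ✓; |TA| = 6.800 ✓; bearing(T→E) − bearing(T→A) = 69.00° ✓; |TE| = 6.800 ✓; ∠(TE, EH) = 90.00° ✓; |EH| = 15.90 ✗.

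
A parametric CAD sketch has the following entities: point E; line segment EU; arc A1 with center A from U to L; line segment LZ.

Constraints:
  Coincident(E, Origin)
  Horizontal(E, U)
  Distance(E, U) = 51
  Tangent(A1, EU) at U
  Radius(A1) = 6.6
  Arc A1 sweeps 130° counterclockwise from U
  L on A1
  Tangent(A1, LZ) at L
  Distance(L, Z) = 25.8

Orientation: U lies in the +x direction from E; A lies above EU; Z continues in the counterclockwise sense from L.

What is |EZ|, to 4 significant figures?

49.95

E is at the origin; EU is horizontal with |EU| = 51.0 and U on the +x side, so U = (51.00, 0.000). A1 meets EU tangentially, so AU is at right angles to EU, so A = U + (0, 6.6) = (51.00, 6.600). On A1, U sits at bearing -90° from A; a 130° counterclockwise sweep puts L at bearing 40°, so L = A + 6.6·(cos 40°, sin 40°) = (56.06, 10.84). Tangency of A1 to LZ means the radius AL is perpendicular to LZ, so LZ runs along (−sin 40°, cos 40°); with |LZ| = 25.8, Z = (39.47, 30.61). Then |EZ| = |Z − E| = 49.95.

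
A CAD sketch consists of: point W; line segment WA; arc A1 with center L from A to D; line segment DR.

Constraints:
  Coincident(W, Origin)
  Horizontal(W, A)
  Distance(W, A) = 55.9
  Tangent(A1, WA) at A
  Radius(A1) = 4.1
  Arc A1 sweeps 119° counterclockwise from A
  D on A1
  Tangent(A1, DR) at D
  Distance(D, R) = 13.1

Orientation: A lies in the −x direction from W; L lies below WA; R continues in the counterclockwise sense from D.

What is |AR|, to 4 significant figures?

17.76

W is at the origin; W and A share the same y with |WA| = 55.9 and A on the −x side, so A = (-55.90, 0.000). A1 meets WA tangentially, so LA is at right angles to WA, so L = A + (0, -4.1) = (-55.90, -4.100). On A1, A sits at bearing 90° from L; a 119° counterclockwise sweep puts D at bearing 209°, so D = L + 4.1·(cos 209°, sin 209°) = (-59.49, -6.088). A1 meets DR tangentially, so LD is at right angles to DR, so DR runs along (−sin 209°, cos 209°); with |DR| = 13.1, R = (-53.13, -17.55). Then |AR| = |R − A| = 17.76.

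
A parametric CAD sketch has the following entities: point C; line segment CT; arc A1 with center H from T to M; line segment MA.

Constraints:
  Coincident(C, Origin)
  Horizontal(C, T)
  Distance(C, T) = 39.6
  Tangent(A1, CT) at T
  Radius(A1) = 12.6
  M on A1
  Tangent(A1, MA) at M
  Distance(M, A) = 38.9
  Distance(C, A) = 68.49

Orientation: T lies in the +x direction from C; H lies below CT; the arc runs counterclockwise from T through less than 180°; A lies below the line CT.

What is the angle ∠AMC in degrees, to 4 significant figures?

144.6°

Checks: ∠(HT, TC) = 90.00° ✓; |HT| = 12.60 ✓; |HM| = 12.60 ✓; ∠(HM, MA) = 90.00° ✓; |MA| = 38.90 ✓; |CA| = 68.49 ✓.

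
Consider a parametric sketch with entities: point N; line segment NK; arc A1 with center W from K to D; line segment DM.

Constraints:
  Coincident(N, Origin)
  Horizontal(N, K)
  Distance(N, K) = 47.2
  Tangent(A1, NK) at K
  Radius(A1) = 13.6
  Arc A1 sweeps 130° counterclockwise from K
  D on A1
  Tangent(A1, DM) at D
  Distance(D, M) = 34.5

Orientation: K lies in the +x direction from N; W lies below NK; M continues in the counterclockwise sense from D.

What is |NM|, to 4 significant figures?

76.52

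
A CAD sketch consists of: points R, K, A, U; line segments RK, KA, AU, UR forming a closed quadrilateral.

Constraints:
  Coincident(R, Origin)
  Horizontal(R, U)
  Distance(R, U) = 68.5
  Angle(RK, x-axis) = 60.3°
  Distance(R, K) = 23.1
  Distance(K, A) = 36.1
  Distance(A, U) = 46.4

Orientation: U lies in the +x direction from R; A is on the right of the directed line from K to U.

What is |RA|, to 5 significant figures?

27.794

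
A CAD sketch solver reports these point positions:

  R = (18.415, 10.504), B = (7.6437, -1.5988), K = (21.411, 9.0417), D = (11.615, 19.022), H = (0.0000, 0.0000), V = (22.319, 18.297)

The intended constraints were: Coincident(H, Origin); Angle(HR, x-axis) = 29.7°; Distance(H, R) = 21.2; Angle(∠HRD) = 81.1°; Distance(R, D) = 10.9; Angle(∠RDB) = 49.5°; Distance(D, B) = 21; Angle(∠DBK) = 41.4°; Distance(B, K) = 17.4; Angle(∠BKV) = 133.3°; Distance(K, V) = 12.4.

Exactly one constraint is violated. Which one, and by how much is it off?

Distance(K, V) = 12.4 — off by 3.10.

H = (0.00, 0.00) ✓; HR at 29.70° ✓; |HR| = 21.20 ✓; ∠HRD = 81.10° ✓; |RD| = 10.90 ✓; ∠RDB = 49.50° ✓; |DB| = 21.00 ✓; ∠DBK = 41.40° ✓; |BK| = 17.40 ✓; ∠BKV = 133.3° ✓; |KV| = 9.300 ✗.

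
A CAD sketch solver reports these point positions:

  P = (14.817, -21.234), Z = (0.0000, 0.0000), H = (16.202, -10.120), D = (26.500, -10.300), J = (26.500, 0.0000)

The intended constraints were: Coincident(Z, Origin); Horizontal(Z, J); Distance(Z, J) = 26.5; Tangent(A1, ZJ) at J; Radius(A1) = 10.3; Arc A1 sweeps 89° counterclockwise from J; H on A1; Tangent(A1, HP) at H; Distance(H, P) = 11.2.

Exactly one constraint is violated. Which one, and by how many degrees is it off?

Tangent(A1, HP) at H — off by 6.10°.

Z = (0.00, 0.00) ✓; Z.y = 0.00, J.y = 0.00 ✓; |ZJ| = 26.50 ✓; ∠(DJ, JZ) = 90.00° ✓; |DJ| = 10.30 ✓; bearing(D→H) − bearing(D→J) = 89.00° ✓; |DH| = 10.30 ✓; ∠(DH, HP) = 96.10° ✗; |HP| = 11.20 ✓.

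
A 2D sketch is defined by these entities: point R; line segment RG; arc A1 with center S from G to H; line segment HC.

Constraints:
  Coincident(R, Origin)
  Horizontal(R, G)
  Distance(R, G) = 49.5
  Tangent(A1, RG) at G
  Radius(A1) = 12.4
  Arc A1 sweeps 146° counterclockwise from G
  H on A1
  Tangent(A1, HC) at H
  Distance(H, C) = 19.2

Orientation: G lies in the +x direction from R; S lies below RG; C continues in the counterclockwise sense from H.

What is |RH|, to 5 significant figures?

48.231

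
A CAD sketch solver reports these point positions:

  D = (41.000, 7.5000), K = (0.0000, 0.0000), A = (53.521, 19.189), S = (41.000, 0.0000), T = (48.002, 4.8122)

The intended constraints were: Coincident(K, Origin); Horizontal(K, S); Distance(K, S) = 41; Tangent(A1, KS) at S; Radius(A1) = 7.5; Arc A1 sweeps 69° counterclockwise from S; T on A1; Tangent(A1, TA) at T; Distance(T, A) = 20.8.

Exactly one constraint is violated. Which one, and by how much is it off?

Distance(T, A) = 20.8 — off by 5.40.

K = (0.00, 0.00) ✓; K.y = 0.00, S.y = 0.00 ✓; |KS| = 41.00 ✓; ∠(DS, SK) = 90.00° ✓; |DS| = 7.500 ✓; bearing(D→T) − bearing(D→S) = 69.00° ✓; |DT| = 7.500 ✓; ∠(DT, TA) = 90.00° ✓; |TA| = 15.40 ✗.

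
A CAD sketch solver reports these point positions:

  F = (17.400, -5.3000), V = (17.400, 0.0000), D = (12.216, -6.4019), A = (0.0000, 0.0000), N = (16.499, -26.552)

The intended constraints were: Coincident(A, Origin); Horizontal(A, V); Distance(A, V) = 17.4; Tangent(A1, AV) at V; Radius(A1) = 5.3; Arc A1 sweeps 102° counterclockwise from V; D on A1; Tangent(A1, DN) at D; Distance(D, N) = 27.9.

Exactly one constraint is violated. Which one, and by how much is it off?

Distance(D, N) = 27.9 — off by 7.30.

A = (0.00, 0.00) ✓; A.y = 0.00, V.y = 0.00 ✓; |AV| = 17.40 ✓; ∠(FV, VA) = 90.00° ✓; |FV| = 5.300 ✓; bearing(F→D) − bearing(F→V) = 102.0° ✓; |FD| = 5.300 ✓; ∠(FD, DN) = 90.00° ✓; |DN| = 20.60 ✗.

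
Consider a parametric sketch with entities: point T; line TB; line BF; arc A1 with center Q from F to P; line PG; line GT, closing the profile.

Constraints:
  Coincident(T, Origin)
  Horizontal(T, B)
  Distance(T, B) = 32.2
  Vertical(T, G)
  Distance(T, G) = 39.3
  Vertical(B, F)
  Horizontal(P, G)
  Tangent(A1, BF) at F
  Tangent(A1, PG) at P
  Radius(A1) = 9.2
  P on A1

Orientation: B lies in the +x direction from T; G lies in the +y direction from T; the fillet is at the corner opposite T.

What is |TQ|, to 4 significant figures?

37.88

T and G share the same x with |TG| = 39.3 and G on the +y side, so G = (0.000, 39.30). The virtual corner opposite T is at (32.20, 39.30). The tangent condition forces QF to be normal to BF and since A1 is tangent to PG there, QP ⟂ PG, with radius 9.2, so the center Q sits 9.2 in from both sides at Q = (23.00, 30.10). Then |TQ| = |Q − T| = 37.88.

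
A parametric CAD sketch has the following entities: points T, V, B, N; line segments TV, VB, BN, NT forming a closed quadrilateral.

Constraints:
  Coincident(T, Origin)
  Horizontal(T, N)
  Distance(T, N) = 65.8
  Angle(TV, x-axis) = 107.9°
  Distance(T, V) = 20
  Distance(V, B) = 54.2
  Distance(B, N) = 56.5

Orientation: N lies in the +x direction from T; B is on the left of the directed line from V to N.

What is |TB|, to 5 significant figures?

62.837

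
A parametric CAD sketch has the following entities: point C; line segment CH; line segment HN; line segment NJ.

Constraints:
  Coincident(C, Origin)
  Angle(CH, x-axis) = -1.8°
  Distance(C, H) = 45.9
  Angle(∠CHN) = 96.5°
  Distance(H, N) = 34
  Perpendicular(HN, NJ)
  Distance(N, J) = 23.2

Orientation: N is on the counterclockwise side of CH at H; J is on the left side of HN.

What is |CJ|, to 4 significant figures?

45.15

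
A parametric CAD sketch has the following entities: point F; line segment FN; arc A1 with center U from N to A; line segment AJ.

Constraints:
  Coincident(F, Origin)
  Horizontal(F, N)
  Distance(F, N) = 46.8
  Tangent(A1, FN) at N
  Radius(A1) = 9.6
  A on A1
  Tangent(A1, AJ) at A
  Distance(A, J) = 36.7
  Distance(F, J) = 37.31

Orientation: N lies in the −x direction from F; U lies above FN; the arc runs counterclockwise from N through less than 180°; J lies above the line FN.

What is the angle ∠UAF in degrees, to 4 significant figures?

148.7°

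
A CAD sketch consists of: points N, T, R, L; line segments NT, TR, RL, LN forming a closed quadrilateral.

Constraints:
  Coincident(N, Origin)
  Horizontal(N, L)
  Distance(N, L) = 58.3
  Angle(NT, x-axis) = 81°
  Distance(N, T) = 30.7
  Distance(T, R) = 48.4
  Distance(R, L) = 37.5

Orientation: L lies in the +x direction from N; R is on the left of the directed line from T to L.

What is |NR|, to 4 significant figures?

64.46

N is at the origin; N and L share the same y with |NL| = 58.3 and L in +x, so L = (58.3, 0). NT runs at 81.0° with |NT| = 30.7, so T = (4.803, 30.32). R is determined by |TR| = 48.4 and |RL| = 37.5 together: it lies at the intersection of circle(T, 48.4) and circle(L, 37.5). With |TL| = 61.49, the foot of the radical line on TL is 38.36 from T and the perpendicular offset is √(48.4² − 38.36²) = 29.51. Taking the left-of-TL solution: R = (52.73, 37.08).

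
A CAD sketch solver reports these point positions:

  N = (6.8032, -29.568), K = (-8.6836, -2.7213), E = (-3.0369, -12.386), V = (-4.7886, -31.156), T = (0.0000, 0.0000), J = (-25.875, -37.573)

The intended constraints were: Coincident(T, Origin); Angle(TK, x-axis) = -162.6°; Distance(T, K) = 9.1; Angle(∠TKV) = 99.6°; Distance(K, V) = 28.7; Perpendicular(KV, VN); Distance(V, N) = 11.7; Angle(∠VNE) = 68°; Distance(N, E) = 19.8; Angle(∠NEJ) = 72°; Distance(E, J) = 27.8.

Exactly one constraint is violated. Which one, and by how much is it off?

Distance(E, J) = 27.8 — off by 6.20.

T = (0.00, 0.00) ✓; TK at -162.6° ✓; |TK| = 9.100 ✓; ∠TKV = 99.60° ✓; |KV| = 28.70 ✓; ∠(KV, VN) = 90.00° ✓; |VN| = 11.70 ✓; ∠VNE = 68.00° ✓; |NE| = 19.80 ✓; ∠NEJ = 72.00° ✓; |EJ| = 34.00 ✗.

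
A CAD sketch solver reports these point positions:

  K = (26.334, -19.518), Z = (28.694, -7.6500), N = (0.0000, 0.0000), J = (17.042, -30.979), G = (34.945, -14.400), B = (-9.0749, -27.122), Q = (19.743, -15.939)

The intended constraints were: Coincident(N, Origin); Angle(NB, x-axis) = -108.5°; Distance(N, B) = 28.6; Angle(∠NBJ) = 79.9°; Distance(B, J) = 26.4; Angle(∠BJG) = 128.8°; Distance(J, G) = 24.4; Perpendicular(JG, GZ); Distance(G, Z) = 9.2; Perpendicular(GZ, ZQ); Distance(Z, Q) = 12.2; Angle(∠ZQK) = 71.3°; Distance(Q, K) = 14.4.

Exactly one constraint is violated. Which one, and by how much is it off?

Distance(Q, K) = 14.4 — off by 6.90.

N = (0.00, 0.00) ✓; NB at -108.5° ✓; |NB| = 28.60 ✓; ∠NBJ = 79.90° ✓; |BJ| = 26.40 ✓; ∠BJG = 128.8° ✓; |JG| = 24.40 ✓; ∠(JG, GZ) = 90.00° ✓; |GZ| = 9.200 ✓; ∠(GZ, ZQ) = 90.00° ✓; |ZQ| = 12.20 ✓; ∠ZQK = 71.30° ✓; |QK| = 7.500 ✗.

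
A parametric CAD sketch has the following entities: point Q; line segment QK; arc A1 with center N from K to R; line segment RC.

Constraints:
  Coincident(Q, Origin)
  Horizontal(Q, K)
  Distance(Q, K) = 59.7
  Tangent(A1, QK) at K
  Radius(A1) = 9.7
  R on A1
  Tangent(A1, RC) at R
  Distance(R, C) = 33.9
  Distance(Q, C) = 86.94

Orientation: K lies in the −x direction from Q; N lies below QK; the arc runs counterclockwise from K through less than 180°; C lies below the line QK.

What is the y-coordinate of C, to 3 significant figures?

-40.4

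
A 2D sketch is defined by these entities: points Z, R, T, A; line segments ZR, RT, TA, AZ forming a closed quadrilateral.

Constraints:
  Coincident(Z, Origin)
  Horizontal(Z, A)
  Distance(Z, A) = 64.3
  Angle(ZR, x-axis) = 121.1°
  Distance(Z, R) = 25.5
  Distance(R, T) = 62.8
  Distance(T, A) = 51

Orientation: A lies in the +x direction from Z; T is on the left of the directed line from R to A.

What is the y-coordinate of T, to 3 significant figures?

47.0

Checks: |RT| = 62.80 ✓; |TA| = 51.00 ✓.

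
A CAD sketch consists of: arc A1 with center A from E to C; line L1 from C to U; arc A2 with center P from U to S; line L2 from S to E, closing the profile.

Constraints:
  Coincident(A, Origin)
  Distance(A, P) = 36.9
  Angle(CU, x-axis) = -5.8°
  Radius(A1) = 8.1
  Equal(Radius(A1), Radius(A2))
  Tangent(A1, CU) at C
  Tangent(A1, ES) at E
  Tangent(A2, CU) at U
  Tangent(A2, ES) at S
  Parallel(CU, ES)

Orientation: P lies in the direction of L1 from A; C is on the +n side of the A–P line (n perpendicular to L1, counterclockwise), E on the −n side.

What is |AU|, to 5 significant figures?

37.779

The slot axis is L1's direction at -5.8°, so u = (cos -5.8°, sin -5.8°) = (0.99488, -0.10106) and n = (−sin -5.8°, cos -5.8°) = (0.10106, 0.99488). A is at the origin and P lies 36.9 along u from A, so P = 36.9·u = (36.711, -3.7290). Tangency of A1 to both parallel lines with radius 8.1 puts C and E at A ± 8.1·n: C = (0.81856, 8.0585), E = (-0.81856, -8.0585). Equal radii place U and S the same way about P: U = P + 8.1·n = (37.530, 4.3296), S = P − 8.1·n = (35.893, -11.788). Then |AU| = |U − A| = 37.779.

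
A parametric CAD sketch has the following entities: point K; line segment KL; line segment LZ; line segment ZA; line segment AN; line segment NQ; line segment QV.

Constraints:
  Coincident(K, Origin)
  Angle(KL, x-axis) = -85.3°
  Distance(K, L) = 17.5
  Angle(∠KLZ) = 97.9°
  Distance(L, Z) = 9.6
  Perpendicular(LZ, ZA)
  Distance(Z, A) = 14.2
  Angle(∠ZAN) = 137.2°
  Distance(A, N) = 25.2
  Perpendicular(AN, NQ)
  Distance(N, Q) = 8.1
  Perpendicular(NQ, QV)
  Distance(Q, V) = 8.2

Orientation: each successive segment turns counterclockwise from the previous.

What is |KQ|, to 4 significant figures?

14.81

∠ZAN = 137.2° gives AN at 129.6° from the x-axis; with |AN| = 25.2, N = (-4.251, 15.62). AN is perpendicular to NQ, so NQ runs at -140.4°; with |NQ| = 8.1, Q = (-10.49, 10.45). Then |KQ| = |Q − K| = 14.81.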